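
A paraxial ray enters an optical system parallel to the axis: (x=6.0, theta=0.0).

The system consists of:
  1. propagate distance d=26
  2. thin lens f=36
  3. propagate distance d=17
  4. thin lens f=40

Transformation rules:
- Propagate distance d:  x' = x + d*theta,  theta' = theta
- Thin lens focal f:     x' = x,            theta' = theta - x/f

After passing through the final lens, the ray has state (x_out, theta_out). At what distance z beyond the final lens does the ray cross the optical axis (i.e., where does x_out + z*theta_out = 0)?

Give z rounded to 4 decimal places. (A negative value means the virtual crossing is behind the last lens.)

Answer: 12.8814

Derivation:
Initial: x=6.0000 theta=0.0000
After 1 (propagate distance d=26): x=6.0000 theta=0.0000
After 2 (thin lens f=36): x=6.0000 theta=-1/6 (≈-0.1667)
After 3 (propagate distance d=17): x=19/6 (≈3.1667) theta=-1/6 (≈-0.1667)
After 4 (thin lens f=40): x=19/6 (≈3.1667) theta=-59/240 (≈-0.2458)
z_focus = -x_out/theta_out = -(19/6)/(-59/240) = 760/59 ≈ 12.8814
Rounded to 4 decimal places: z = 12.8814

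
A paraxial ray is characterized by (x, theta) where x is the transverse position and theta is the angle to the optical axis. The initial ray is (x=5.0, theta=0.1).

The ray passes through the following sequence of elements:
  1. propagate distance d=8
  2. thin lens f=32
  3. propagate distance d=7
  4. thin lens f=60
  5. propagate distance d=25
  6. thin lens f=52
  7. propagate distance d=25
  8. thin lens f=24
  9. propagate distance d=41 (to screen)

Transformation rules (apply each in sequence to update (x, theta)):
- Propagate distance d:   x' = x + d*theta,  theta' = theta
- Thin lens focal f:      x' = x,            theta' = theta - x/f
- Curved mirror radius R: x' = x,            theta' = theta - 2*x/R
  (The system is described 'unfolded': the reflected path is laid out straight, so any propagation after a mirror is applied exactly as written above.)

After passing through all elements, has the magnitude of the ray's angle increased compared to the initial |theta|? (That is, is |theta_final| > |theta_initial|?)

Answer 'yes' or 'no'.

Initial: x=5.0000 theta=0.1000
After 1 (propagate distance d=8): x=5.8000 theta=0.1000
After 2 (thin lens f=32): x=5.8000 theta=-13/160 (≈-0.0813)
After 3 (propagate distance d=7): x=837/160 (≈5.2313) theta=-13/160 (≈-0.0813)
After 4 (thin lens f=60): x=837/160 (≈5.2313) theta=-539/3200 (≈-0.1684)
After 5 (propagate distance d=25): x=653/640 (≈1.0203) theta=-539/3200 (≈-0.1684)
After 6 (thin lens f=52): x=653/640 (≈1.0203) theta=-31293/166400 (≈-0.1881)
After 7 (propagate distance d=25): x=-122509/33280 (≈-3.6812) theta=-31293/166400 (≈-0.1881)
After 8 (thin lens f=24): x=-122509/33280 (≈-3.6812) theta=-138487/3993600 (≈-0.0347)
After 9 (propagate distance d=41 (to screen)): x=-1567619/307200 (≈-5.1029) theta=-138487/3993600 (≈-0.0347)
|theta_initial|=0.1000 |theta_final|=138487/3993600 (≈0.0347) -> not increased

Answer: no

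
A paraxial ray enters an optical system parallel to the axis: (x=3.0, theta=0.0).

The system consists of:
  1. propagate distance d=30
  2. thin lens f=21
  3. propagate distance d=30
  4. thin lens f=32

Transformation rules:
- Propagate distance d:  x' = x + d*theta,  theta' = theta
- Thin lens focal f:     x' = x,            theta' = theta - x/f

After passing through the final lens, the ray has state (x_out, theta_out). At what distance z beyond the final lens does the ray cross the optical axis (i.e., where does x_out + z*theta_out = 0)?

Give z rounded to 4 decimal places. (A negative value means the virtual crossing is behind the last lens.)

Answer: -12.5217

Derivation:
Initial: x=3.0000 theta=0.0000
After 1 (propagate distance d=30): x=3.0000 theta=0.0000
After 2 (thin lens f=21): x=3.0000 theta=-1/7 (≈-0.1429)
After 3 (propagate distance d=30): x=-9/7 (≈-1.2857) theta=-1/7 (≈-0.1429)
After 4 (thin lens f=32): x=-9/7 (≈-1.2857) theta=-23/224 (≈-0.1027)
z_focus = -x_out/theta_out = -(-9/7)/(-23/224) = -288/23 ≈ -12.5217
Rounded to 4 decimal places: z = -12.5217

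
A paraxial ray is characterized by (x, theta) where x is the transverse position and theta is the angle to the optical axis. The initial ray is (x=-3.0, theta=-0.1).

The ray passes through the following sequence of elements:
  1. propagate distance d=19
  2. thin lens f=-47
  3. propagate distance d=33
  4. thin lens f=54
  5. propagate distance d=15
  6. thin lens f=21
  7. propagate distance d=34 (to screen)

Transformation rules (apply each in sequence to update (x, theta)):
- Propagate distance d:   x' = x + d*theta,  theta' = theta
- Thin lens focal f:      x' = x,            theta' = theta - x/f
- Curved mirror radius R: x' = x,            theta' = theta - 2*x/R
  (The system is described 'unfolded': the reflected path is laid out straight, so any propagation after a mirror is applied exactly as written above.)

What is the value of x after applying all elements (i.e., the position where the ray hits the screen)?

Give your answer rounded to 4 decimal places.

Answer: 7.4854

Derivation:
Initial: x=-3.0000 theta=-0.1000
After 1 (propagate distance d=19): x=-4.9000 theta=-0.1000
After 2 (thin lens f=-47): x=-4.9000 theta=-48/235 (≈-0.2043)
After 3 (propagate distance d=33): x=-5471/470 (≈-11.6404) theta=-48/235 (≈-0.2043)
After 4 (thin lens f=54): x=-5471/470 (≈-11.6404) theta=287/25380 (≈0.0113)
After 5 (propagate distance d=15): x=-97043/8460 (≈-11.4708) theta=287/25380 (≈0.0113)
After 6 (thin lens f=21): x=-97043/8460 (≈-11.4708) theta=24763/44415 (≈0.5575)
After 7 (propagate distance d=34 (to screen)): x=5659/756 (≈7.4854) theta=24763/44415 (≈0.5575)
Rounded to 4 decimal places: x = 7.4854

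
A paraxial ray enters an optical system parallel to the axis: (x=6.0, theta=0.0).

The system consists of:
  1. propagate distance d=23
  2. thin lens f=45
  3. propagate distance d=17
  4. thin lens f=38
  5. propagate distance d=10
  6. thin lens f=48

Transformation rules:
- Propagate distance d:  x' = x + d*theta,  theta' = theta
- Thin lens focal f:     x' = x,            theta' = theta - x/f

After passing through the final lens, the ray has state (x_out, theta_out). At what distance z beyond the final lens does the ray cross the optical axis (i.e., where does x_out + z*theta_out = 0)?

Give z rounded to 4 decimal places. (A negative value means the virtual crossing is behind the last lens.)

Answer: 5.4289

Derivation:
Initial: x=6.0000 theta=0.0000
After 1 (propagate distance d=23): x=6.0000 theta=0.0000
After 2 (thin lens f=45): x=6.0000 theta=-2/15 (≈-0.1333)
After 3 (propagate distance d=17): x=56/15 (≈3.7333) theta=-2/15 (≈-0.1333)
After 4 (thin lens f=38): x=56/15 (≈3.7333) theta=-22/95 (≈-0.2316)
After 5 (propagate distance d=10): x=404/285 (≈1.4175) theta=-22/95 (≈-0.2316)
After 6 (thin lens f=48): x=404/285 (≈1.4175) theta=-47/180 (≈-0.2611)
z_focus = -x_out/theta_out = -(404/285)/(-47/180) = 4848/893 ≈ 5.4289
Rounded to 4 decimal places: z = 5.4289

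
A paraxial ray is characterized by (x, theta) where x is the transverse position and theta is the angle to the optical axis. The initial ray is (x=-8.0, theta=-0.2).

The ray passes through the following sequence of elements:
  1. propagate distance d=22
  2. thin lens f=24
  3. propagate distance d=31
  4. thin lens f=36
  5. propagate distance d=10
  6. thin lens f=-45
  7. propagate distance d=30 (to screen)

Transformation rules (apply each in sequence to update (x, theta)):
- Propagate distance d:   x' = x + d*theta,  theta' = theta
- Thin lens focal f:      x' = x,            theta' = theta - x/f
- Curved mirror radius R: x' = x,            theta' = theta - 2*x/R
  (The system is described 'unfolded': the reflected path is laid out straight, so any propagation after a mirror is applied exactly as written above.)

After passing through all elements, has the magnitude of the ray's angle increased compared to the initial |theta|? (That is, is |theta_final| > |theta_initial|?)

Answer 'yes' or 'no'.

Initial: x=-8.0000 theta=-0.2000
After 1 (propagate distance d=22): x=-12.4000 theta=-0.2000
After 2 (thin lens f=24): x=-12.4000 theta=19/60 (≈0.3167)
After 3 (propagate distance d=31): x=-31/12 (≈-2.5833) theta=19/60 (≈0.3167)
After 4 (thin lens f=36): x=-31/12 (≈-2.5833) theta=839/2160 (≈0.3884)
After 5 (propagate distance d=10): x=281/216 (≈1.3009) theta=839/2160 (≈0.3884)
After 6 (thin lens f=-45): x=281/216 (≈1.3009) theta=8113/19440 (≈0.4173)
After 7 (propagate distance d=30 (to screen)): x=2239/162 (≈13.8210) theta=8113/19440 (≈0.4173)
|theta_initial|=0.2000 |theta_final|=8113/19440 (≈0.4173) -> increased

Answer: yes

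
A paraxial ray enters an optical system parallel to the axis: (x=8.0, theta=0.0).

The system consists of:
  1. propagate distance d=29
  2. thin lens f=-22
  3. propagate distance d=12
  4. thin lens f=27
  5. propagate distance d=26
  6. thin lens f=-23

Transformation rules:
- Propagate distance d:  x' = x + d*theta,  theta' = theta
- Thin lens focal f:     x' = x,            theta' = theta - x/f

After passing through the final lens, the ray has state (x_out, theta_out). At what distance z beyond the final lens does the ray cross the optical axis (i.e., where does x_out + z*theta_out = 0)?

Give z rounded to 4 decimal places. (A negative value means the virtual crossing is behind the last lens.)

Answer: -29.4400

Derivation:
Initial: x=8.0000 theta=0.0000
After 1 (propagate distance d=29): x=8.0000 theta=0.0000
After 2 (thin lens f=-22): x=8.0000 theta=4/11 (≈0.3636)
After 3 (propagate distance d=12): x=136/11 (≈12.3636) theta=4/11 (≈0.3636)
After 4 (thin lens f=27): x=136/11 (≈12.3636) theta=-28/297 (≈-0.0943)
After 5 (propagate distance d=26): x=2944/297 (≈9.9125) theta=-28/297 (≈-0.0943)
After 6 (thin lens f=-23): x=2944/297 (≈9.9125) theta=100/297 (≈0.3367)
z_focus = -x_out/theta_out = -(2944/297)/(100/297) = -29.4400
Rounded to 4 decimal places: z = -29.4400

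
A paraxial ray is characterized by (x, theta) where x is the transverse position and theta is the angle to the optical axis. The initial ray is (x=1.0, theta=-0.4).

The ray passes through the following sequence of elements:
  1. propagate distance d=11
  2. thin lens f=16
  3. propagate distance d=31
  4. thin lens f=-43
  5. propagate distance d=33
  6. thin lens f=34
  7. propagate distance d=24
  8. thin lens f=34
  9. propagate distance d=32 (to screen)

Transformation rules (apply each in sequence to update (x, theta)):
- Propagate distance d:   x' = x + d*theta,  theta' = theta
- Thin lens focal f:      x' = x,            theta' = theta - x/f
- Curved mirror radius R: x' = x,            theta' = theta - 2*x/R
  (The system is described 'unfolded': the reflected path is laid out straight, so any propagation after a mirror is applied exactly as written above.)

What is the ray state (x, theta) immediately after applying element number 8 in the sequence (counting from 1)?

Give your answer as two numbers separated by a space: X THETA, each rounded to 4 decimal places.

Answer: -16.2507 0.7371

Derivation:
Initial: x=1.0000 theta=-0.4000
After 1 (propagate distance d=11): x=-3.4000 theta=-0.4000
After 2 (thin lens f=16): x=-3.4000 theta=-0.1875
After 3 (propagate distance d=31): x=-9.2125 theta=-0.1875
After 4 (thin lens f=-43): x=-9.2125 theta=-691/1720 (≈-0.4017)
After 5 (propagate distance d=33): x=-77297/3440 (≈-22.4701) theta=-691/1720 (≈-0.4017)
After 6 (thin lens f=34): x=-77297/3440 (≈-22.4701) theta=30309/116960 (≈0.2591)
After 7 (propagate distance d=24): x=-950341/58480 (≈-16.2507) theta=30309/116960 (≈0.2591)
After 8 (thin lens f=34): x=-950341/58480 (≈-16.2507) theta=732797/994160 (≈0.7371)
Rounded to 4 decimal places: x = -16.2507, theta = 0.7371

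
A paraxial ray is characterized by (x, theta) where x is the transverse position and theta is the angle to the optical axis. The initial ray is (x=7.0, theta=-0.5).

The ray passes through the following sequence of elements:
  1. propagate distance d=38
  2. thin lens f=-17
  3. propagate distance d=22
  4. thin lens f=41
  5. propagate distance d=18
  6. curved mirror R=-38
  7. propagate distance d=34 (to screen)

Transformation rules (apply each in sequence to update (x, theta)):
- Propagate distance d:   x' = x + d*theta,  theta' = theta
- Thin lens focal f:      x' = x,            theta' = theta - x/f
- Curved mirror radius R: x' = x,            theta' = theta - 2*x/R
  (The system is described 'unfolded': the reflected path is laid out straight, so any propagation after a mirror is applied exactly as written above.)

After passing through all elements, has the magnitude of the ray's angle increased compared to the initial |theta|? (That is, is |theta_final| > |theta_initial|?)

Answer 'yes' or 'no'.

Initial: x=7.0000 theta=-0.5000
After 1 (propagate distance d=38): x=-12.0000 theta=-0.5000
After 2 (thin lens f=-17): x=-12.0000 theta=-41/34 (≈-1.2059)
After 3 (propagate distance d=22): x=-655/17 (≈-38.5294) theta=-41/34 (≈-1.2059)
After 4 (thin lens f=41): x=-655/17 (≈-38.5294) theta=-371/1394 (≈-0.2661)
After 5 (propagate distance d=18): x=-30194/697 (≈-43.3199) theta=-371/1394 (≈-0.2661)
After 6 (curved mirror R=-38): x=-30194/697 (≈-43.3199) theta=-67437/26486 (≈-2.5461)
After 7 (propagate distance d=34 (to screen)): x=-1720115/13243 (≈-129.8886) theta=-67437/26486 (≈-2.5461)
|theta_initial|=0.5000 |theta_final|=67437/26486 (≈2.5461) -> increased

Answer: yes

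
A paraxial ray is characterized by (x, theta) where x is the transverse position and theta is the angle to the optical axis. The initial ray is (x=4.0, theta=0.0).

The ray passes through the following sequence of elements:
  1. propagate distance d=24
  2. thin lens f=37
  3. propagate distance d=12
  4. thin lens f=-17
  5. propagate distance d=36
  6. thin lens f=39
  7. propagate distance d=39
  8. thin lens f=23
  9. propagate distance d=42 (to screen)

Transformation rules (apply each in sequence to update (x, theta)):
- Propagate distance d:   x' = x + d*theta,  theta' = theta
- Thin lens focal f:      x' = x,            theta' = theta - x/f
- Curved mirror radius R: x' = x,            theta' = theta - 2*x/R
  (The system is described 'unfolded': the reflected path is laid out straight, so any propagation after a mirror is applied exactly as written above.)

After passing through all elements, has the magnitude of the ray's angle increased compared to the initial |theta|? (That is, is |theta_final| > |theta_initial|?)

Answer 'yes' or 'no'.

Answer: yes

Derivation:
Initial: x=4.0000 theta=0.0000
After 1 (propagate distance d=24): x=4.0000 theta=0.0000
After 2 (thin lens f=37): x=4.0000 theta=-4/37 (≈-0.1081)
After 3 (propagate distance d=12): x=100/37 (≈2.7027) theta=-4/37 (≈-0.1081)
After 4 (thin lens f=-17): x=100/37 (≈2.7027) theta=32/629 (≈0.0509)
After 5 (propagate distance d=36): x=2852/629 (≈4.5342) theta=32/629 (≈0.0509)
After 6 (thin lens f=39): x=2852/629 (≈4.5342) theta=-1604/24531 (≈-0.0654)
After 7 (propagate distance d=39): x=1248/629 (≈1.9841) theta=-1604/24531 (≈-0.0654)
After 8 (thin lens f=23): x=1248/629 (≈1.9841) theta=-85564/564213 (≈-0.1517)
After 9 (propagate distance d=42 (to screen)): x=-824744/188071 (≈-4.3853) theta=-85564/564213 (≈-0.1517)
|theta_initial|=0.0000 |theta_final|=85564/564213 (≈0.1517) -> increased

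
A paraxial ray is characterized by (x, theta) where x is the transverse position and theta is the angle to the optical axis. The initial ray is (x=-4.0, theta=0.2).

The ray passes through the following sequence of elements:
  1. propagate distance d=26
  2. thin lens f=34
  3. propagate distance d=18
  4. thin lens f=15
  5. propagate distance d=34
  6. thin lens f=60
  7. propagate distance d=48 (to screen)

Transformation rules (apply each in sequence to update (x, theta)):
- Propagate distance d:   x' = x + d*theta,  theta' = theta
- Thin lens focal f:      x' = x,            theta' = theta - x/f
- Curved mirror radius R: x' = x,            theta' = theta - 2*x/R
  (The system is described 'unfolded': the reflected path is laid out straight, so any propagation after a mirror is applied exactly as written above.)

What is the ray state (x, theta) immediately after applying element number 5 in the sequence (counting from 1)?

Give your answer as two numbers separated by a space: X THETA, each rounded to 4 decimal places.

Initial: x=-4.0000 theta=0.2000
After 1 (propagate distance d=26): x=1.2000 theta=0.2000
After 2 (thin lens f=34): x=1.2000 theta=14/85 (≈0.1647)
After 3 (propagate distance d=18): x=354/85 (≈4.1647) theta=14/85 (≈0.1647)
After 4 (thin lens f=15): x=354/85 (≈4.1647) theta=-48/425 (≈-0.1129)
After 5 (propagate distance d=34): x=138/425 (≈0.3247) theta=-48/425 (≈-0.1129)
Rounded to 4 decimal places: x = 0.3247, theta = -0.1129

Answer: 0.3247 -0.1129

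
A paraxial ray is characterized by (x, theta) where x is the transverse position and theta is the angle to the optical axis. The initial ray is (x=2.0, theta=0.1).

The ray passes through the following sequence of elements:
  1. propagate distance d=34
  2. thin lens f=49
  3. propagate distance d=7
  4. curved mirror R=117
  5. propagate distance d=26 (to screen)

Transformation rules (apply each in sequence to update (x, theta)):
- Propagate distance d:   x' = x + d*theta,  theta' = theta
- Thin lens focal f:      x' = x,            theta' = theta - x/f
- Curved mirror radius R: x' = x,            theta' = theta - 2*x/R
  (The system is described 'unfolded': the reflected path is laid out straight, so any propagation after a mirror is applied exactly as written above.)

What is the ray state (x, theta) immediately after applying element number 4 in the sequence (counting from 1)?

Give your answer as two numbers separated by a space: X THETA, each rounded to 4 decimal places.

Answer: 5.3286 -0.1013

Derivation:
Initial: x=2.0000 theta=0.1000
After 1 (propagate distance d=34): x=5.4000 theta=0.1000
After 2 (thin lens f=49): x=5.4000 theta=-1/98 (≈-0.0102)
After 3 (propagate distance d=7): x=373/70 (≈5.3286) theta=-1/98 (≈-0.0102)
After 4 (curved mirror R=117): x=373/70 (≈5.3286) theta=-5807/57330 (≈-0.1013)
Rounded to 4 decimal places: x = 5.3286, theta = -0.1013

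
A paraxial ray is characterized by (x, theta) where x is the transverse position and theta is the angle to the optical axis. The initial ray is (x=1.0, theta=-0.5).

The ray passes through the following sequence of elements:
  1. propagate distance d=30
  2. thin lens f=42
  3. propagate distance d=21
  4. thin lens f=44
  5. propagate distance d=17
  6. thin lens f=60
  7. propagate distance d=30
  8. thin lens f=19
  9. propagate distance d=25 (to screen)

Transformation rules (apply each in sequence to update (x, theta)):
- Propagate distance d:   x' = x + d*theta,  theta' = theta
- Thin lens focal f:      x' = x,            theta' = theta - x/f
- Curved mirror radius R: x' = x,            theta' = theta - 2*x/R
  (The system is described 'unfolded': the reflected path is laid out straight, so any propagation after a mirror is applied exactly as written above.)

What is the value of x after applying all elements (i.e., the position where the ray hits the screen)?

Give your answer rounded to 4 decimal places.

Answer: 11.3854

Derivation:
Initial: x=1.0000 theta=-0.5000
After 1 (propagate distance d=30): x=-14.0000 theta=-0.5000
After 2 (thin lens f=42): x=-14.0000 theta=-1/6 (≈-0.1667)
After 3 (propagate distance d=21): x=-17.5000 theta=-1/6 (≈-0.1667)
After 4 (thin lens f=44): x=-17.5000 theta=61/264 (≈0.2311)
After 5 (propagate distance d=17): x=-3583/264 (≈-13.5720) theta=61/264 (≈0.2311)
After 6 (thin lens f=60): x=-3583/264 (≈-13.5720) theta=7243/15840 (≈0.4573)
After 7 (propagate distance d=30): x=7/48 (≈0.1458) theta=7243/15840 (≈0.4573)
After 8 (thin lens f=19): x=7/48 (≈0.1458) theta=135307/300960 (≈0.4496)
After 9 (propagate distance d=25 (to screen)): x=685313/60192 (≈11.3854) theta=135307/300960 (≈0.4496)
Rounded to 4 decimal places: x = 11.3854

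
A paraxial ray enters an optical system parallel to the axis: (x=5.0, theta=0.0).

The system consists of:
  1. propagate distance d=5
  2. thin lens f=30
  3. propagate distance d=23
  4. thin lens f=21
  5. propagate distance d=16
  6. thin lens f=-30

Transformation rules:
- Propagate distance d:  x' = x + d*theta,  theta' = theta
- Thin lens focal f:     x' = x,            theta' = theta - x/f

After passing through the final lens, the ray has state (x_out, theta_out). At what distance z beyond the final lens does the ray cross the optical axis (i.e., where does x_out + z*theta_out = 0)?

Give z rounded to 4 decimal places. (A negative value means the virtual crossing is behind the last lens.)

Answer: -7.9141

Derivation:
Initial: x=5.0000 theta=0.0000
After 1 (propagate distance d=5): x=5.0000 theta=0.0000
After 2 (thin lens f=30): x=5.0000 theta=-1/6 (≈-0.1667)
After 3 (propagate distance d=23): x=7/6 (≈1.1667) theta=-1/6 (≈-0.1667)
After 4 (thin lens f=21): x=7/6 (≈1.1667) theta=-2/9 (≈-0.2222)
After 5 (propagate distance d=16): x=-43/18 (≈-2.3889) theta=-2/9 (≈-0.2222)
After 6 (thin lens f=-30): x=-43/18 (≈-2.3889) theta=-163/540 (≈-0.3019)
z_focus = -x_out/theta_out = -(-43/18)/(-163/540) = -1290/163 ≈ -7.9141
Rounded to 4 decimal places: z = -7.9141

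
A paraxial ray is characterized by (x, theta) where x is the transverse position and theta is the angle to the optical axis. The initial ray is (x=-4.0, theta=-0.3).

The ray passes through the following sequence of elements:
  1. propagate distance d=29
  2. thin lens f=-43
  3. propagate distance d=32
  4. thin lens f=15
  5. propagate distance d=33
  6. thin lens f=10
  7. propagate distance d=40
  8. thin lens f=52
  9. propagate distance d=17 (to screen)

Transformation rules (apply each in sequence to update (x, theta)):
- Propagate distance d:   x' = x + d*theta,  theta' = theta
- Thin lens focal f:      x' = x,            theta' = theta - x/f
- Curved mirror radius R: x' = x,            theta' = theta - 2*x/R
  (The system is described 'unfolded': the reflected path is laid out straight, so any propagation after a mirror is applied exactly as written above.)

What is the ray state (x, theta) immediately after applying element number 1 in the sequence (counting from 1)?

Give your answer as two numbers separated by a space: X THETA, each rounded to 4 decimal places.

Answer: -12.7000 -0.3000

Derivation:
Initial: x=-4.0000 theta=-0.3000
After 1 (propagate distance d=29): x=-12.7000 theta=-0.3000
Rounded to 4 decimal places: x = -12.7000, theta = -0.3000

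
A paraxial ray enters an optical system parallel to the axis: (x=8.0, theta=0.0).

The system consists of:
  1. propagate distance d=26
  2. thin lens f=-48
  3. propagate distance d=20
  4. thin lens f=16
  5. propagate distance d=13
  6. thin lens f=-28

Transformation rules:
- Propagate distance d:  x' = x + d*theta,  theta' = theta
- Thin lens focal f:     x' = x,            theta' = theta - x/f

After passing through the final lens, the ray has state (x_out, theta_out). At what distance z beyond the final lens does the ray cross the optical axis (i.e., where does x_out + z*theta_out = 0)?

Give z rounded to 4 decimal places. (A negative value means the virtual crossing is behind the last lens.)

Initial: x=8.0000 theta=0.0000
After 1 (propagate distance d=26): x=8.0000 theta=0.0000
After 2 (thin lens f=-48): x=8.0000 theta=1/6 (≈0.1667)
After 3 (propagate distance d=20): x=34/3 (≈11.3333) theta=1/6 (≈0.1667)
After 4 (thin lens f=16): x=34/3 (≈11.3333) theta=-13/24 (≈-0.5417)
After 5 (propagate distance d=13): x=103/24 (≈4.2917) theta=-13/24 (≈-0.5417)
After 6 (thin lens f=-28): x=103/24 (≈4.2917) theta=-87/224 (≈-0.3884)
z_focus = -x_out/theta_out = -(103/24)/(-87/224) = 2884/261 ≈ 11.0498
Rounded to 4 decimal places: z = 11.0498

Answer: 11.0498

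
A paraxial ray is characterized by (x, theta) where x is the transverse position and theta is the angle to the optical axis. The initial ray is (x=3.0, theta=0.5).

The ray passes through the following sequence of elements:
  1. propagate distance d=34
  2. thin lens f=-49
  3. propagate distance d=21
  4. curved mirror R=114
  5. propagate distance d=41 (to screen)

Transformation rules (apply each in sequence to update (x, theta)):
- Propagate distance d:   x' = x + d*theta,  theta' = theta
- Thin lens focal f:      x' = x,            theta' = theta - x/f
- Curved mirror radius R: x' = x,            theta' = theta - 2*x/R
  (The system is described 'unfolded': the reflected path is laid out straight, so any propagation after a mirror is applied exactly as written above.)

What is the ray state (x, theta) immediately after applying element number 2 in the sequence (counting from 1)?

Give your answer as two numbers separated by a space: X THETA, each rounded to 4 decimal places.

Answer: 20.0000 0.9082

Derivation:
Initial: x=3.0000 theta=0.5000
After 1 (propagate distance d=34): x=20.0000 theta=0.5000
After 2 (thin lens f=-49): x=20.0000 theta=89/98 (≈0.9082)
Rounded to 4 decimal places: x = 20.0000, theta = 0.9082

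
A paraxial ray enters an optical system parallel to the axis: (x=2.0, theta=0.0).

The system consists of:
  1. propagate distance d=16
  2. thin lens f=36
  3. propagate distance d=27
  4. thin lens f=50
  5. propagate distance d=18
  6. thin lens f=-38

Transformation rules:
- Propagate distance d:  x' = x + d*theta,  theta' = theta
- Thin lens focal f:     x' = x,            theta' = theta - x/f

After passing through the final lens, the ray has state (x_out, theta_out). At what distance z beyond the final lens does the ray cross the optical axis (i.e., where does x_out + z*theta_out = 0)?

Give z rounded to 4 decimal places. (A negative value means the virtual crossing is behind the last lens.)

Initial: x=2.0000 theta=0.0000
After 1 (propagate distance d=16): x=2.0000 theta=0.0000
After 2 (thin lens f=36): x=2.0000 theta=-1/18 (≈-0.0556)
After 3 (propagate distance d=27): x=0.5000 theta=-1/18 (≈-0.0556)
After 4 (thin lens f=50): x=0.5000 theta=-59/900 (≈-0.0656)
After 5 (propagate distance d=18): x=-0.6800 theta=-59/900 (≈-0.0656)
After 6 (thin lens f=-38): x=-0.6800 theta=-1427/17100 (≈-0.0835)
z_focus = -x_out/theta_out = -(-0.6800)/(-1427/17100) = -11628/1427 ≈ -8.1486
Rounded to 4 decimal places: z = -8.1486

Answer: -8.1486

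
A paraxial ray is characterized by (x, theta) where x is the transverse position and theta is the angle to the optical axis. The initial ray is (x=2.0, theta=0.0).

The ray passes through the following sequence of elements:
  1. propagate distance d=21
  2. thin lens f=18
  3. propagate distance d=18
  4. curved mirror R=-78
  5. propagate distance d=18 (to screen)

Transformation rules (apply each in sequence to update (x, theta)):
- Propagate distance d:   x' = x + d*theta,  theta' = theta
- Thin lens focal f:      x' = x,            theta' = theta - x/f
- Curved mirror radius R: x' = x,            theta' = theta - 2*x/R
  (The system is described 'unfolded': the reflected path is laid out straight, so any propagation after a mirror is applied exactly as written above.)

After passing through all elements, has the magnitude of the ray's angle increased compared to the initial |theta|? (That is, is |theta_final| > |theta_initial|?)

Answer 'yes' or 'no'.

Initial: x=2.0000 theta=0.0000
After 1 (propagate distance d=21): x=2.0000 theta=0.0000
After 2 (thin lens f=18): x=2.0000 theta=-1/9 (≈-0.1111)
After 3 (propagate distance d=18): x=0.0000 theta=-1/9 (≈-0.1111)
After 4 (curved mirror R=-78): x=0.0000 theta=-1/9 (≈-0.1111)
After 5 (propagate distance d=18 (to screen)): x=-2.0000 theta=-1/9 (≈-0.1111)
|theta_initial|=0.0000 |theta_final|=1/9 (≈0.1111) -> increased

Answer: yes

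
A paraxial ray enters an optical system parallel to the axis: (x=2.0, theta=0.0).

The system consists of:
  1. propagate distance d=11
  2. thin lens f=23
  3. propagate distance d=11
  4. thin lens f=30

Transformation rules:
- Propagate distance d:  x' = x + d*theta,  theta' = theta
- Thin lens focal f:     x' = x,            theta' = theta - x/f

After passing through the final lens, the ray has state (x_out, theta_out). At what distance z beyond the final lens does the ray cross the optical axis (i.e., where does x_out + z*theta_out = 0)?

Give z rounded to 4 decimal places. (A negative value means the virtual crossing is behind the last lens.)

Initial: x=2.0000 theta=0.0000
After 1 (propagate distance d=11): x=2.0000 theta=0.0000
After 2 (thin lens f=23): x=2.0000 theta=-2/23 (≈-0.0870)
After 3 (propagate distance d=11): x=24/23 (≈1.0435) theta=-2/23 (≈-0.0870)
After 4 (thin lens f=30): x=24/23 (≈1.0435) theta=-14/115 (≈-0.1217)
z_focus = -x_out/theta_out = -(24/23)/(-14/115) = 60/7 ≈ 8.5714
Rounded to 4 decimal places: z = 8.5714

Answer: 8.5714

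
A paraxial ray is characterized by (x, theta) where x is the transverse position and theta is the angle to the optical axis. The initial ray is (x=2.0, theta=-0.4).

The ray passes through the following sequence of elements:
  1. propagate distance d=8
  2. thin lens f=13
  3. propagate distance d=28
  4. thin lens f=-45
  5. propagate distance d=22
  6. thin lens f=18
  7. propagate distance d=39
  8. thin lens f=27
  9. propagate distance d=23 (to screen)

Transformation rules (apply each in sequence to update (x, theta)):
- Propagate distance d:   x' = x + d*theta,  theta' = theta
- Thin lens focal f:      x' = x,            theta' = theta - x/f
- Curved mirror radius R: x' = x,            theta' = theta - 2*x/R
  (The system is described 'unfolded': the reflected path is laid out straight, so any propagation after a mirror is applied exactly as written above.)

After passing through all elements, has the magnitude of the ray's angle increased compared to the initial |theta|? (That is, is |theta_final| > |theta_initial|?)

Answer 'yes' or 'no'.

Initial: x=2.0000 theta=-0.4000
After 1 (propagate distance d=8): x=-1.2000 theta=-0.4000
After 2 (thin lens f=13): x=-1.2000 theta=-4/13 (≈-0.3077)
After 3 (propagate distance d=28): x=-638/65 (≈-9.8154) theta=-4/13 (≈-0.3077)
After 4 (thin lens f=-45): x=-638/65 (≈-9.8154) theta=-1538/2925 (≈-0.5258)
After 5 (propagate distance d=22): x=-62546/2925 (≈-21.3832) theta=-1538/2925 (≈-0.5258)
After 6 (thin lens f=18): x=-62546/2925 (≈-21.3832) theta=17431/26325 (≈0.6621)
After 7 (propagate distance d=39): x=7793/1755 (≈4.4405) theta=17431/26325 (≈0.6621)
After 8 (thin lens f=27): x=7793/1755 (≈4.4405) theta=117914/236925 (≈0.4977)
After 9 (propagate distance d=23 (to screen)): x=3764077/236925 (≈15.8872) theta=117914/236925 (≈0.4977)
|theta_initial|=0.4000 |theta_final|=117914/236925 (≈0.4977) -> increased

Answer: yes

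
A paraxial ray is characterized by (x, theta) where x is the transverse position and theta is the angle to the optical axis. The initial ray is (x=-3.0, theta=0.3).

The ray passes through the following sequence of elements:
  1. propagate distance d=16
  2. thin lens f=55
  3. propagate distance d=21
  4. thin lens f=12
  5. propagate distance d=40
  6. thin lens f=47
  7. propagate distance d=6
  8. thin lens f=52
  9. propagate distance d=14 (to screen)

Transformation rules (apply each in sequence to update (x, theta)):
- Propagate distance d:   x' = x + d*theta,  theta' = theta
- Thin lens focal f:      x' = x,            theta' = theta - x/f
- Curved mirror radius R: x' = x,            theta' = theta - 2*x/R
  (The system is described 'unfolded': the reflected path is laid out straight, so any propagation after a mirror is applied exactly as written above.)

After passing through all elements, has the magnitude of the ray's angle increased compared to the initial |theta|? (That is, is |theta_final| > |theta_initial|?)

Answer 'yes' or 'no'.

Initial: x=-3.0000 theta=0.3000
After 1 (propagate distance d=16): x=1.8000 theta=0.3000
After 2 (thin lens f=55): x=1.8000 theta=147/550 (≈0.2673)
After 3 (propagate distance d=21): x=4077/550 (≈7.4127) theta=147/550 (≈0.2673)
After 4 (thin lens f=12): x=4077/550 (≈7.4127) theta=-771/2200 (≈-0.3505)
After 5 (propagate distance d=40): x=-3633/550 (≈-6.6055) theta=-771/2200 (≈-0.3505)
After 6 (thin lens f=47): x=-3633/550 (≈-6.6055) theta=-4341/20680 (≈-0.2099)
After 7 (propagate distance d=6): x=-406617/51700 (≈-7.8649) theta=-4341/20680 (≈-0.2099)
After 8 (thin lens f=52): x=-406617/51700 (≈-7.8649) theta=-157713/2688400 (≈-0.0587)
After 9 (propagate distance d=14 (to screen)): x=-11676033/1344200 (≈-8.6862) theta=-157713/2688400 (≈-0.0587)
|theta_initial|=0.3000 |theta_final|=157713/2688400 (≈0.0587) -> not increased

Answer: no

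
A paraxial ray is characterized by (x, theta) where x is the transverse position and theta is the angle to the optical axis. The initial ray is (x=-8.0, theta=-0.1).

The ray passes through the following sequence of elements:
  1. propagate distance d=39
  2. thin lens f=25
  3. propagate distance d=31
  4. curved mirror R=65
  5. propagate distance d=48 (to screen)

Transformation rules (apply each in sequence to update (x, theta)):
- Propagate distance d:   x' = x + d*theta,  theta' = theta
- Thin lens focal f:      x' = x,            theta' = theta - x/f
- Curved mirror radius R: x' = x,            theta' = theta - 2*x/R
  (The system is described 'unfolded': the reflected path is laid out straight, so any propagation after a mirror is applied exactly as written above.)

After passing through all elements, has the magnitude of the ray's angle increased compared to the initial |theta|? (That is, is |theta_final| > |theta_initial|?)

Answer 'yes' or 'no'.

Answer: yes

Derivation:
Initial: x=-8.0000 theta=-0.1000
After 1 (propagate distance d=39): x=-11.9000 theta=-0.1000
After 2 (thin lens f=25): x=-11.9000 theta=0.3760
After 3 (propagate distance d=31): x=-0.2440 theta=0.3760
After 4 (curved mirror R=65): x=-0.2440 theta=3116/8125 (≈0.3835)
After 5 (propagate distance d=48 (to screen)): x=295171/16250 (≈18.1644) theta=3116/8125 (≈0.3835)
|theta_initial|=0.1000 |theta_final|=3116/8125 (≈0.3835) -> increased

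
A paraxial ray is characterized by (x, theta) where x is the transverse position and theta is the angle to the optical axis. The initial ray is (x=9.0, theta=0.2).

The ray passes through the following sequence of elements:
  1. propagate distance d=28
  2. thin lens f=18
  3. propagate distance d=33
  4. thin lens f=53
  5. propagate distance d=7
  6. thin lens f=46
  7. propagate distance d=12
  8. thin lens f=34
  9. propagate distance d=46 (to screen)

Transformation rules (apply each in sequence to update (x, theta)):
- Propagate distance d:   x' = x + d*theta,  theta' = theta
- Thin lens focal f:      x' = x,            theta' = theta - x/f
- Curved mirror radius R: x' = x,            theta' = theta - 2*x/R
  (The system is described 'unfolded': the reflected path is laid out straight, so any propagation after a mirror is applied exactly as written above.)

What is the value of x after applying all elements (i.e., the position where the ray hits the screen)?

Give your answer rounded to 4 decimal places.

Initial: x=9.0000 theta=0.2000
After 1 (propagate distance d=28): x=14.6000 theta=0.2000
After 2 (thin lens f=18): x=14.6000 theta=-11/18 (≈-0.6111)
After 3 (propagate distance d=33): x=-167/30 (≈-5.5667) theta=-11/18 (≈-0.6111)
After 4 (thin lens f=53): x=-167/30 (≈-5.5667) theta=-1207/2385 (≈-0.5061)
After 5 (propagate distance d=7): x=-43451/4770 (≈-9.1092) theta=-1207/2385 (≈-0.5061)
After 6 (thin lens f=46): x=-43451/4770 (≈-9.1092) theta=-22531/73140 (≈-0.3081)
After 7 (propagate distance d=12): x=-1404931/109710 (≈-12.8059) theta=-22531/73140 (≈-0.3081)
After 8 (thin lens f=34): x=-1404931/109710 (≈-12.8059) theta=1505/21942 (≈0.0686)
After 9 (propagate distance d=46 (to screen)): x=-6659/690 (≈-9.6507) theta=1505/21942 (≈0.0686)
Rounded to 4 decimal places: x = -9.6507

Answer: -9.6507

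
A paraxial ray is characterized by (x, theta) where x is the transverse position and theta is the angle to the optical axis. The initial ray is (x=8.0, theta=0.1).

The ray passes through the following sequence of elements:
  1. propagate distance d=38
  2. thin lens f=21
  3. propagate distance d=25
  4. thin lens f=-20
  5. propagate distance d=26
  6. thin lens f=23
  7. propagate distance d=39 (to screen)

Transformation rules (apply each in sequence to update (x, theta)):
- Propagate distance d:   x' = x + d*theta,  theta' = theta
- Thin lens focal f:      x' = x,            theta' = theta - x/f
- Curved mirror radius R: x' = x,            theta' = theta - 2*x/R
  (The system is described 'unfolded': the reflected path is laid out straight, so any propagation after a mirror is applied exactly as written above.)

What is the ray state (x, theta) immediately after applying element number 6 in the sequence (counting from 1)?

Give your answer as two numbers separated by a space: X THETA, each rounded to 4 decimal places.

Answer: -11.4290 0.0476

Derivation:
Initial: x=8.0000 theta=0.1000
After 1 (propagate distance d=38): x=11.8000 theta=0.1000
After 2 (thin lens f=21): x=11.8000 theta=-97/210 (≈-0.4619)
After 3 (propagate distance d=25): x=53/210 (≈0.2524) theta=-97/210 (≈-0.4619)
After 4 (thin lens f=-20): x=53/210 (≈0.2524) theta=-629/1400 (≈-0.4493)
After 5 (propagate distance d=26): x=-24001/2100 (≈-11.4290) theta=-629/1400 (≈-0.4493)
After 6 (thin lens f=23): x=-24001/2100 (≈-11.4290) theta=4601/96600 (≈0.0476)
Rounded to 4 decimal places: x = -11.4290, theta = 0.0476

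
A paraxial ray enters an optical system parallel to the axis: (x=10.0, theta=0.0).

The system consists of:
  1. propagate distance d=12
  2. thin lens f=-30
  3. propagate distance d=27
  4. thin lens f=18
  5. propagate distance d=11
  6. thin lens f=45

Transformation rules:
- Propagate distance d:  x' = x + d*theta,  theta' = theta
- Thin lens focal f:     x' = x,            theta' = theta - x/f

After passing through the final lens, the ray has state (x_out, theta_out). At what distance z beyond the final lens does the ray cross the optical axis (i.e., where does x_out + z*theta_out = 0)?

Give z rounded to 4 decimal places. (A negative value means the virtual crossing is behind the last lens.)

Initial: x=10.0000 theta=0.0000
After 1 (propagate distance d=12): x=10.0000 theta=0.0000
After 2 (thin lens f=-30): x=10.0000 theta=1/3 (≈0.3333)
After 3 (propagate distance d=27): x=19.0000 theta=1/3 (≈0.3333)
After 4 (thin lens f=18): x=19.0000 theta=-13/18 (≈-0.7222)
After 5 (propagate distance d=11): x=199/18 (≈11.0556) theta=-13/18 (≈-0.7222)
After 6 (thin lens f=45): x=199/18 (≈11.0556) theta=-392/405 (≈-0.9679)
z_focus = -x_out/theta_out = -(199/18)/(-392/405) = 8955/784 ≈ 11.4222
Rounded to 4 decimal places: z = 11.4222

Answer: 11.4222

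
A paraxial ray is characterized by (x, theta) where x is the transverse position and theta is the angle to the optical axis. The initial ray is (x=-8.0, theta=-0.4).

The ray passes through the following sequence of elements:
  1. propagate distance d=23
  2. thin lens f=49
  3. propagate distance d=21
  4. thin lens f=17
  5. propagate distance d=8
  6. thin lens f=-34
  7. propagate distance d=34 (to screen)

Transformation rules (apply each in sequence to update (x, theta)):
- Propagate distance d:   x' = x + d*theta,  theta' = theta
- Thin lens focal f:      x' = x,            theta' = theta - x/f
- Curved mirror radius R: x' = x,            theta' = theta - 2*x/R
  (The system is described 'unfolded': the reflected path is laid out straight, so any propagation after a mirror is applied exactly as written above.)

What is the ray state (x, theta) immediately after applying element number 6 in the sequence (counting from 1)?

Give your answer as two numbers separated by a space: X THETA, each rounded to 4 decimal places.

Answer: -10.0423 0.7279

Derivation:
Initial: x=-8.0000 theta=-0.4000
After 1 (propagate distance d=23): x=-17.2000 theta=-0.4000
After 2 (thin lens f=49): x=-17.2000 theta=-12/245 (≈-0.0490)
After 3 (propagate distance d=21): x=-638/35 (≈-18.2286) theta=-12/245 (≈-0.0490)
After 4 (thin lens f=17): x=-638/35 (≈-18.2286) theta=4262/4165 (≈1.0233)
After 5 (propagate distance d=8): x=-41826/4165 (≈-10.0423) theta=4262/4165 (≈1.0233)
After 6 (thin lens f=-34): x=-41826/4165 (≈-10.0423) theta=7363/10115 (≈0.7279)
Rounded to 4 decimal places: x = -10.0423, theta = 0.7279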